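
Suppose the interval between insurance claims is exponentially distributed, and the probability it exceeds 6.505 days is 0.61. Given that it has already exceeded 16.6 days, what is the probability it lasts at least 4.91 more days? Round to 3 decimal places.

From e^(−λ·6.505) = 0.61, λ = −ln(0.61)/6.505 = 0.0759871.
Memoryless: P(X > 16.6+4.91 | X > 16.6) = P(X > 4.91) = e^(−0.0759871·4.91) ≈ 0.689.

0.689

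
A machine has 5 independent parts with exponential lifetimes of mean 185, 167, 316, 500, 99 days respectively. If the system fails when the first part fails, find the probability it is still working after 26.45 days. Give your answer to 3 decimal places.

0.494

The first failure time is exponential with rate Σλ_i = 1/185 + 1/167 + 1/316 + 1/500 + 1/99 = 0.026659 per day.
P(min > 26.45) = e^(−0.026659·26.45) = e^(−0.70513) ≈ 0.494.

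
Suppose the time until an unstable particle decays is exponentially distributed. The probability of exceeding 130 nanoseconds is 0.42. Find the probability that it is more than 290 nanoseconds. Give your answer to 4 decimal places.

e^(−λ·130) = 0.42 ⇒ λ = −ln(0.42)/130 = 0.00667308.
P(X > 290) = e^(−0.00667308·290) = e^(−1.9352) ≈ 0.1444.

0.1444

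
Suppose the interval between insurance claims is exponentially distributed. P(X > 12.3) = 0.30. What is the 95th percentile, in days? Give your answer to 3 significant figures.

e^(−λ·12.3) = 0.30 ⇒ λ = −ln(0.30)/12.3 = 0.097884.
95th percentile: 1 − e^(−λt) = 0.95, t = −ln(0.05)/λ = 30.6049 days.

30.6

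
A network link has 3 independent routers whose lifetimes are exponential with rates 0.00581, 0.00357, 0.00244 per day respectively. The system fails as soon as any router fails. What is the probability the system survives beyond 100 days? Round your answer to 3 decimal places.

0.307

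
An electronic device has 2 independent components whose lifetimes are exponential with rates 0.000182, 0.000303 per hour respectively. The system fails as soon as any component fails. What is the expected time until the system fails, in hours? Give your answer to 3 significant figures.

The time to first failure is exponential with rate Σλ = 0.000182 + 0.000303 = 0.000485.
E[min] = 1/Σλ = 1/0.000485 = 2061.86 hours.

2060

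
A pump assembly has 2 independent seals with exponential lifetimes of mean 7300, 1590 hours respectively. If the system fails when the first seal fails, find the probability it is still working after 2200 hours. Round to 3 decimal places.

The first failure time is exponential with rate Σλ_i = 1/7300 + 1/1590 = 0.000765917 per hour.
P(min > 2200) = e^(−0.000765917·2200) = e^(−1.685) ≈ 0.185.

0.185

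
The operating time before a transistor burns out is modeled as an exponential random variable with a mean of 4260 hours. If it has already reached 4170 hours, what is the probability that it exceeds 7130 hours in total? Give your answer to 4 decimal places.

The rate is λ = 1/4260 = 0.000234742 per hour.
P(X > s+t | X > s) = e^(−λ(s+t))/e^(−λs) = e^(−λt), independent of s = 4170.
P(X > 2960) = e^(−0.69484) ≈ 0.4992.

0.4992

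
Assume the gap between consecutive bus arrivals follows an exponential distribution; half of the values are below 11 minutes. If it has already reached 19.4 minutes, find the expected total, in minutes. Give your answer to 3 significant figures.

35.3

For an exponential, median = ln(2)/λ, so λ = ln 2 / 11 = 0.0630134 per minute.
By memorylessness, E[X | X > 19.4] = 19.4 + 1/λ = 19.4 + 15.8696 = 35.2696 minutes.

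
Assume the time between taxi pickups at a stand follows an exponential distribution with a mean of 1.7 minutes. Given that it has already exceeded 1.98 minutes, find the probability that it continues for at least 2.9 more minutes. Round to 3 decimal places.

The rate is λ = 1/1.7 = 0.588235 per minute.
The exponential is memoryless, so the remaining time is again Exp(λ): the condition X > 1.98 is irrelevant.
P(X > 2.9) = e^(−1.7059) ≈ 0.182.

0.182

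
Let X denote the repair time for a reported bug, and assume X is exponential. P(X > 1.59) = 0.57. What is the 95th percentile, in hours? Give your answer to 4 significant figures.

8.474

e^(−λ·1.59) = 0.57 ⇒ λ = −ln(0.57)/1.59 = 0.353534.
95th percentile: 1 − e^(−λt) = 0.95, t = −ln(0.05)/λ = 8.47368 hours.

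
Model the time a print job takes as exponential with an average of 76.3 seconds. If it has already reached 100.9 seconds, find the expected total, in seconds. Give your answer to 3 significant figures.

The rate is λ = 1/76.3 = 0.0131062 per second.
By memorylessness, E[X | X > 100.9] = 100.9 + 1/λ = 100.9 + 76.3 = 177.2 seconds.

177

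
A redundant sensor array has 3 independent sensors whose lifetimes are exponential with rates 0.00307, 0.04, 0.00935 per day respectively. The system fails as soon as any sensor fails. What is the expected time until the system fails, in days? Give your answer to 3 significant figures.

The time to first failure is exponential with rate Σλ = 0.00307 + 0.04 + 0.00935 = 0.05242.
E[min] = 1/Σλ = 1/0.05242 = 19.0767 days.

19.1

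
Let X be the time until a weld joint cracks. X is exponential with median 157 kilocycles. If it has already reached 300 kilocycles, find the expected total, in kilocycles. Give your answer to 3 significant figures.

For an exponential, median = ln(2)/λ, so λ = ln 2 / 157 = 0.00441495 per kilocycle.
By memorylessness, E[X | X > 300] = 300 + 1/λ = 300 + 226.503 = 526.503 kilocycles.

527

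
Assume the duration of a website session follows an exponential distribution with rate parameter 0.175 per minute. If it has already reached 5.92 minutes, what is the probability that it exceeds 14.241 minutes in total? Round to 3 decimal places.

0.233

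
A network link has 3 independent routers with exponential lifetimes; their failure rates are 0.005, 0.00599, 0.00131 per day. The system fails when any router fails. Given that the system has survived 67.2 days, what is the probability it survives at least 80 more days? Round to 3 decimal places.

Time to first failure ~ Exp(Σλ) with Σλ = 0.0123.
By memorylessness, P(T > 67.2+80 | T > 67.2) = P(T > 80) = e^(−0.0123·80) ≈ 0.374.

0.374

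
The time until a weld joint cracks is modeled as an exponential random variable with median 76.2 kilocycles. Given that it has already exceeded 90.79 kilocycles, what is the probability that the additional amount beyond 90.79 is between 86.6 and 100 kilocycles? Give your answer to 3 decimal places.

0.052

For an exponential, median = ln(2)/λ, so λ = ln 2 / 76.2 = 0.00909642 per kilocycle.
Memoryless: the residual past 90.79 is again Exp(λ).
P(86.6 < residual < 100) = e^(−λ·86.6) − e^(−λ·100) = 0.45487 − 0.40267 ≈ 0.052.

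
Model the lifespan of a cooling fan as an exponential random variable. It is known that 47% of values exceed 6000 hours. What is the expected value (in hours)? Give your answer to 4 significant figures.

7947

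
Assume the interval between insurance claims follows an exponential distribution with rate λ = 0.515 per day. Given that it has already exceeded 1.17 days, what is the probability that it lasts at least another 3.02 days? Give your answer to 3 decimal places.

0.211

By the memoryless property, P(X > 1.17+3.02 | X > 1.17) = P(X > 3.02).
P(X > 3.02) = e^(−1.5553) ≈ 0.211.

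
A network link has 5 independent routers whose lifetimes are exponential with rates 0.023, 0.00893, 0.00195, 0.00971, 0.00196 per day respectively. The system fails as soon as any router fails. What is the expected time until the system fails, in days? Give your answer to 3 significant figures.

22.0

The time to first failure is exponential with rate Σλ = 0.023 + 0.00893 + 0.00195 + 0.00971 + 0.00196 = 0.04555.
E[min] = 1/Σλ = 1/0.04555 = 21.9539 days.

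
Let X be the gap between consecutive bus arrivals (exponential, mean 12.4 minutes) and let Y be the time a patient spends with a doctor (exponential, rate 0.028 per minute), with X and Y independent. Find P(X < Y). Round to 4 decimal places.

0.7423

λ_1 = 1/12.4 = 0.0806452, λ_2 = 0.028.
For independent exponentials, P(X < Y) = λ_1/(λ_1+λ_2) = 0.0806452/0.108645 ≈ 0.7423.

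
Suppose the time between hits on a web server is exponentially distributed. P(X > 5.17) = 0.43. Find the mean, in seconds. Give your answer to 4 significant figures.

6.126

e^(−λ·5.17) = 0.43 ⇒ λ = −ln(0.43)/5.17 = 0.163244.
Mean = 1/λ = 6.12581 seconds.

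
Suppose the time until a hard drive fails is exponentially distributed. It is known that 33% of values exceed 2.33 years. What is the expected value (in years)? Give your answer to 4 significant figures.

e^(−λ·2.33) = 0.33 ⇒ λ = −ln(0.33)/2.33 = 0.475821.
Mean = 1/λ = 2.10163 years.

2.102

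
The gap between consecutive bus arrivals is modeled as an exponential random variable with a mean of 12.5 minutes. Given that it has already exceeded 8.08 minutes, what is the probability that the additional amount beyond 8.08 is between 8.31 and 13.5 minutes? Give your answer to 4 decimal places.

The rate is λ = 1/12.5 = 0.08 per minute.
Memoryless: the residual past 8.08 is again Exp(λ).
P(8.31 < residual < 13.5) = e^(−λ·8.31) − e^(−λ·13.5) = 0.51438 − 0.33960 ≈ 0.1748.

0.1748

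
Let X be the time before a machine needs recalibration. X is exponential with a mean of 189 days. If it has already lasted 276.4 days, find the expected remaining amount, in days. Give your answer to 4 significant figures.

The rate is λ = 1/189 = 0.00529101 per day.
By memorylessness, the remaining amount past any threshold is again Exp(λ) with mean 1/λ = 189 days.

189.0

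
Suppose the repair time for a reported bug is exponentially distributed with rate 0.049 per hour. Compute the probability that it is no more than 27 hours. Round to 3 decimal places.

P(X ≤ 27) = 1 − e^(−λ·27) = 1 − e^(−1.323) ≈ 0.734.

0.734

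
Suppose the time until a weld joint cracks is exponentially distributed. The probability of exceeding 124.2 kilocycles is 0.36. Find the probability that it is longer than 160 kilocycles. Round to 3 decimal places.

e^(−λ·124.2) = 0.36 ⇒ λ = −ln(0.36)/124.2 = 0.00822586.
P(X > 160) = e^(−0.00822586·160) = e^(−1.3161) ≈ 0.268.

0.268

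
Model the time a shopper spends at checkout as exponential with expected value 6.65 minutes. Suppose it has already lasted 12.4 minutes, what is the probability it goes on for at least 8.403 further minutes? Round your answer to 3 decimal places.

0.283

The rate is λ = 1/6.65 = 0.150376 per minute.
P(X > s+t | X > s) = e^(−λ(s+t))/e^(−λs) = e^(−λt), independent of s = 12.4.
P(X > 8.403) = e^(−1.2636) ≈ 0.283.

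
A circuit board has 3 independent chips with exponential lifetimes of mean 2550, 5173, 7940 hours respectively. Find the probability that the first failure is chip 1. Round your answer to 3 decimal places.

0.551

Rates: λ_i = 1/mean_i → 0.000392157, 0.000193311, 0.000125945; Σλ = 0.000711413.
P(chip 1 first) = λ_1/Σλ = 0.000392157/0.000711413 ≈ 0.551.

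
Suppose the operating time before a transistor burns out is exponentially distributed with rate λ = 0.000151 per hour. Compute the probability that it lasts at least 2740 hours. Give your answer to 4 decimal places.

0.6612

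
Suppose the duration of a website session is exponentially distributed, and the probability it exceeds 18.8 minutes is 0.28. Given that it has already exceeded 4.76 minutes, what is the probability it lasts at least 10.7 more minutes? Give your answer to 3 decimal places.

0.485

From e^(−λ·18.8) = 0.28, λ = −ln(0.28)/18.8 = 0.0677109.
Memoryless: P(X > 4.76+10.7 | X > 4.76) = P(X > 10.7) = e^(−0.0677109·10.7) ≈ 0.485.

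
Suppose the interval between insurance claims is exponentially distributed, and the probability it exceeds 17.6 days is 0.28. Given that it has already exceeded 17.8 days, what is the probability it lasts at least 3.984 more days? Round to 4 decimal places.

0.7496

From e^(−λ·17.6) = 0.28, λ = −ln(0.28)/17.6 = 0.0723276.
Memoryless: P(X > 17.8+3.984 | X > 17.8) = P(X > 3.984) = e^(−0.0723276·3.984) ≈ 0.7496.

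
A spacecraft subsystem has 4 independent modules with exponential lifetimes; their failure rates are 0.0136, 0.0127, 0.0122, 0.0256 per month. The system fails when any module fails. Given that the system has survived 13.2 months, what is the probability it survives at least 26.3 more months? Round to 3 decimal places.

Time to first failure ~ Exp(Σλ) with Σλ = 0.0641.
By memorylessness, P(T > 13.2+26.3 | T > 13.2) = P(T > 26.3) = e^(−0.0641·26.3) ≈ 0.185.

0.185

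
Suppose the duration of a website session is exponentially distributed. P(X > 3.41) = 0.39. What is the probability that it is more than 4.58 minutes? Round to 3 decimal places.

0.282

e^(−λ·3.41) = 0.39 ⇒ λ = −ln(0.39)/3.41 = 0.276132.
P(X > 4.58) = e^(−0.276132·4.58) = e^(−1.2647) ≈ 0.282.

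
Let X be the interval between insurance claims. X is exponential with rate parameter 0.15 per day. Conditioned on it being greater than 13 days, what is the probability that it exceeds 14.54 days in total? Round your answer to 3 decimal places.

0.794

P(X > s+t | X > s) = e^(−λ(s+t))/e^(−λs) = e^(−λt), independent of s = 13.
P(X > 1.54) = e^(−0.231) ≈ 0.794.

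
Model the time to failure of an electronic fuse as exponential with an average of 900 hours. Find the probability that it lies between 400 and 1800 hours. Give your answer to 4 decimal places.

0.5058

The rate is λ = 1/900 = 0.00111111 per hour.
P(400 < X < 1800) = e^(−λ·400) − e^(−λ·1800) = 0.64118 − 0.13534 ≈ 0.5058.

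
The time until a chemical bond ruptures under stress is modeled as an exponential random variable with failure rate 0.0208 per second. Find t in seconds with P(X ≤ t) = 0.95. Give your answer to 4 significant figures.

144.0

Set 1 − e^(−λt) = 0.95, so t = −ln(0.05)/λ = 2.9957/0.0208 ≈ 144.026 seconds.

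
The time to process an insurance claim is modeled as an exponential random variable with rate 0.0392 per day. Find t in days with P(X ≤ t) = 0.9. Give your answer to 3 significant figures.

Set 1 − e^(−λt) = 0.9, so t = −ln(0.1)/λ = 2.3026/0.0392 ≈ 58.7394 days.

58.7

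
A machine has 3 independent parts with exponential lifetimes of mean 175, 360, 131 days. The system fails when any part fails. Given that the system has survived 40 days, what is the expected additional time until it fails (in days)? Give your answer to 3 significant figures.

62.0

First-failure rate Σλ = 1/175 + 1/360 + 1/131 = 0.0161257.
By memorylessness the expected residual is 1/Σλ = 62.013 days, regardless of the 40 already elapsed.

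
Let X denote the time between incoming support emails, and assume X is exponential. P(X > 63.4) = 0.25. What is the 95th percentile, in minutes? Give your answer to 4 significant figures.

137.0

e^(−λ·63.4) = 0.25 ⇒ λ = −ln(0.25)/63.4 = 0.0218658.
95th percentile: 1 − e^(−λt) = 0.95, t = −ln(0.05)/λ = 137.005 minutes.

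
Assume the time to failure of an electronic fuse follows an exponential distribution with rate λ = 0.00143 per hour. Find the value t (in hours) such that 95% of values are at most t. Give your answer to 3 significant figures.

Set 1 − e^(−λt) = 0.95, so t = −ln(0.05)/λ = 2.9957/0.00143 ≈ 2094.92 hours.

2090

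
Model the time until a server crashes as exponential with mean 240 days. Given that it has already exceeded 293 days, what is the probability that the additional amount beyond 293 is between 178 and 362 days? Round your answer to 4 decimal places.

0.2550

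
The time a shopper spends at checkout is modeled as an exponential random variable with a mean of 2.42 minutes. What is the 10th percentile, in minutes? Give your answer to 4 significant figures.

The rate is λ = 1/2.42 = 0.413223 per minute.
Set 1 − e^(−λt) = 0.1, so t = −ln(0.9)/λ = 0.10536/0.413223 ≈ 0.254972 minutes.

0.2550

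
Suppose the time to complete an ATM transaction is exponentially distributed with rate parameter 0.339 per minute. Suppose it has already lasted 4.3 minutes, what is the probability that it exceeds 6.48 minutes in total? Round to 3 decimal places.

The exponential is memoryless, so the remaining time is again Exp(λ): the condition X > 4.3 is irrelevant.
P(X > 2.18) = e^(−0.73902) ≈ 0.478.

0.478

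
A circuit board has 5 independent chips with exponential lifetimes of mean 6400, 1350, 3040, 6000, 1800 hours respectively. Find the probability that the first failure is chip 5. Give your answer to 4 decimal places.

Rates: λ_i = 1/mean_i → 0.00015625, 0.000740741, 0.000328947, 0.000166667, 0.000555556; Σλ = 0.00194816.
P(chip 5 first) = λ_5/Σλ = 0.000555556/0.00194816 ≈ 0.2852.

0.2852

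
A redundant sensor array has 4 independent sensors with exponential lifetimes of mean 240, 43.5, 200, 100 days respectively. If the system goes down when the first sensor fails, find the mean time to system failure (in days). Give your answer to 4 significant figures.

The first failure time is exponential with rate Σλ_i = 1/240 + 1/43.5 + 1/200 + 1/100 = 0.0421552 per day.
E[min] = 1/Σλ = 1/0.0421552 = 23.7219 days.

23.72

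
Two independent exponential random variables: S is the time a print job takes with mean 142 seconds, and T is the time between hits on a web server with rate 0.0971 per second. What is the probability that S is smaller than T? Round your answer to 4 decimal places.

λ_1 = 1/142 = 0.00704225, λ_2 = 0.0971.
For independent exponentials, P(S < T) = λ_1/(λ_1+λ_2) = 0.00704225/0.104142 ≈ 0.0676.

0.0676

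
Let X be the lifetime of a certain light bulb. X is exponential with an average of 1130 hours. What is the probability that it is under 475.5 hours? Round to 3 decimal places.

0.343

The rate is λ = 1/1130 = 0.000884956 per hour.
P(X ≤ 475.5) = 1 − e^(−λ·475.5) = 1 − e^(−0.4208) ≈ 0.343.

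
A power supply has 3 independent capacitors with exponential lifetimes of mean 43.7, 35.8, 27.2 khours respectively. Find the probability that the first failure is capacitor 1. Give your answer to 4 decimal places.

Rates: λ_i = 1/mean_i → 0.0228833, 0.027933, 0.0367647; Σλ = 0.087581.
P(capacitor 1 first) = λ_1/Σλ = 0.0228833/0.087581 ≈ 0.2613.

0.2613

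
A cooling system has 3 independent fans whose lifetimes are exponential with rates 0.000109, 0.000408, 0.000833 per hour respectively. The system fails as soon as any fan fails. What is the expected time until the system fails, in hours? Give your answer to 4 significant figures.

740.7

The time to first failure is exponential with rate Σλ = 0.000109 + 0.000408 + 0.000833 = 0.00135.
E[min] = 1/Σλ = 1/0.00135 = 740.741 hours.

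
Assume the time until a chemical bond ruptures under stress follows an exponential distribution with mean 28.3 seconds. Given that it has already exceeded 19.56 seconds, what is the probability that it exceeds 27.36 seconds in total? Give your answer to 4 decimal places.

The rate is λ = 1/28.3 = 0.0353357 per second.
By the memoryless property, P(X > 19.56+7.8 | X > 19.56) = P(X > 7.8).
P(X > 7.8) = e^(−0.27562) ≈ 0.7591.

0.7591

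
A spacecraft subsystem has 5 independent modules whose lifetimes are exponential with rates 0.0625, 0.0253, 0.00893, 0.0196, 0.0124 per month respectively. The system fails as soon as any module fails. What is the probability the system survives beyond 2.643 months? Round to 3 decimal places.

The time to first failure is exponential with rate Σλ = 0.0625 + 0.0253 + 0.00893 + 0.0196 + 0.0124 = 0.12873.
P(min > 2.643) = e^(−0.12873·2.643) = e^(−0.34023) ≈ 0.712.

0.712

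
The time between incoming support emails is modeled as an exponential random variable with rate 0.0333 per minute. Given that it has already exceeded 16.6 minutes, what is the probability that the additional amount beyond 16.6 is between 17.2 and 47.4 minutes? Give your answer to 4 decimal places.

Memoryless: the residual past 16.6 is again Exp(λ).
P(17.2 < residual < 47.4) = e^(−λ·17.2) − e^(−λ·47.4) = 0.56397 − 0.20630 ≈ 0.3577.

0.3577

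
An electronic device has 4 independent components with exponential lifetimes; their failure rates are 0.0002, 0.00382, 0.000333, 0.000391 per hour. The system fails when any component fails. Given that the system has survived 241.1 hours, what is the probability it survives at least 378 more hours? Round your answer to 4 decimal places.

0.1664

Time to first failure ~ Exp(Σλ) with Σλ = 0.004744.
By memorylessness, P(T > 241.1+378 | T > 241.1) = P(T > 378) = e^(−0.004744·378) ≈ 0.1664.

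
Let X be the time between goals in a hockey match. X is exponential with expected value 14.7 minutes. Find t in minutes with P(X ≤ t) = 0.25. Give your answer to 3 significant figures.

The rate is λ = 1/14.7 = 0.0680272 per minute.
Set 1 − e^(−λt) = 0.25, so t = −ln(0.75)/λ = 0.28768/0.0680272 ≈ 4.22893 minutes.

4.23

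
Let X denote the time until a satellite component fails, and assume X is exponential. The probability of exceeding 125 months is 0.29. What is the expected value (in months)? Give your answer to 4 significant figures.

e^(−λ·125) = 0.29 ⇒ λ = −ln(0.29)/125 = 0.00990299.
Mean = 1/λ = 100.98 months.

101.0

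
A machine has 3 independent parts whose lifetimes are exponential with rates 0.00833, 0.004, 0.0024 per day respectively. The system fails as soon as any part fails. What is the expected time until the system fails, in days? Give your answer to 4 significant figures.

67.89

The time to first failure is exponential with rate Σλ = 0.00833 + 0.004 + 0.0024 = 0.01473.
E[min] = 1/Σλ = 1/0.01473 = 67.8887 days.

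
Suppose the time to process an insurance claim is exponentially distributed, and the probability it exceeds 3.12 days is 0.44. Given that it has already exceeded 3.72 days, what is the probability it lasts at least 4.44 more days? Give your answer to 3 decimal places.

From e^(−λ·3.12) = 0.44, λ = −ln(0.44)/3.12 = 0.263135.
Memoryless: P(X > 3.72+4.44 | X > 3.72) = P(X > 4.44) = e^(−0.263135·4.44) ≈ 0.311.

0.311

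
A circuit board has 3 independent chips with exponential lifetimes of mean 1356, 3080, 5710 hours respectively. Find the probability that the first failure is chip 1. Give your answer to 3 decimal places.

Rates: λ_i = 1/mean_i → 0.000737463, 0.000324675, 0.000175131; Σλ = 0.00123727.
P(chip 1 first) = λ_1/Σλ = 0.000737463/0.00123727 ≈ 0.596.

0.596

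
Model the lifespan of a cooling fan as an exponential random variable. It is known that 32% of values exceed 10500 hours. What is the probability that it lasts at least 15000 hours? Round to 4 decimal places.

e^(−λ·10500) = 0.32 ⇒ λ = −ln(0.32)/10500 = 0.000108518.
P(X > 15000) = e^(−0.000108518·15000) = e^(−1.6278) ≈ 0.1964.

0.1964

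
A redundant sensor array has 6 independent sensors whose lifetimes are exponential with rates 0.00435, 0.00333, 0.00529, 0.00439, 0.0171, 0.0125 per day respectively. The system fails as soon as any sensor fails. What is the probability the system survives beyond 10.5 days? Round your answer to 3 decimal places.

0.611

The time to first failure is exponential with rate Σλ = 0.00435 + 0.00333 + 0.00529 + 0.00439 + 0.0171 + 0.0125 = 0.04696.
P(min > 10.5) = e^(−0.04696·10.5) = e^(−0.49308) ≈ 0.611.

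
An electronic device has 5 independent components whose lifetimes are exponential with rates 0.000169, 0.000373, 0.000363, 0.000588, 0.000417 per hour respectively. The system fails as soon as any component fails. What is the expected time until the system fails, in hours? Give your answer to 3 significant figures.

524

The time to first failure is exponential with rate Σλ = 0.000169 + 0.000373 + 0.000363 + 0.000588 + 0.000417 = 0.00191.
E[min] = 1/Σλ = 1/0.00191 = 523.56 hours.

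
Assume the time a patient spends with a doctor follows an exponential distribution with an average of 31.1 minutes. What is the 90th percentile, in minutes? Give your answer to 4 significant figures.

The rate is λ = 1/31.1 = 0.0321543 per minute.
Set 1 − e^(−λt) = 0.9, so t = −ln(0.1)/λ = 2.3026/0.0321543 ≈ 71.6104 minutes.

71.61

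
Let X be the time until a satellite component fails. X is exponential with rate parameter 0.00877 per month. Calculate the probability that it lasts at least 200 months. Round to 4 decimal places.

0.1731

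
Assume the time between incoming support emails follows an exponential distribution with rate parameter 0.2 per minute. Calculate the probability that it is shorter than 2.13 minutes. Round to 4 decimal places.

P(X ≤ 2.13) = 1 − e^(−λ·2.13) = 1 − e^(−0.426) ≈ 0.3469.

0.3469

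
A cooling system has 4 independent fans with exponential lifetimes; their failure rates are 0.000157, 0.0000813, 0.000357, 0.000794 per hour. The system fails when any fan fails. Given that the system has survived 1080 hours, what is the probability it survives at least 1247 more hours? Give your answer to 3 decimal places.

0.177

Time to first failure ~ Exp(Σλ) with Σλ = 0.0013893.
By memorylessness, P(T > 1080+1247 | T > 1080) = P(T > 1247) = e^(−0.0013893·1247) ≈ 0.177.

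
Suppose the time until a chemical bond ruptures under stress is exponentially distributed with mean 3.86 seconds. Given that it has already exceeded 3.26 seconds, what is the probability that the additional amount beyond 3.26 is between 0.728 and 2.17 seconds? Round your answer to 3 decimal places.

The rate is λ = 1/3.86 = 0.259067 per second.
Memoryless: the residual past 3.26 is again Exp(λ).
P(0.728 < residual < 2.17) = e^(−λ·0.728) − e^(−λ·2.17) = 0.82812 − 0.56997 ≈ 0.258.

0.258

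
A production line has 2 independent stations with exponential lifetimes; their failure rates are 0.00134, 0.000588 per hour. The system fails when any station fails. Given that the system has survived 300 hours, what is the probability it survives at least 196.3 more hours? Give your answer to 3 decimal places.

Time to first failure ~ Exp(Σλ) with Σλ = 0.001928.
By memorylessness, P(T > 300+196.3 | T > 300) = P(T > 196.3) = e^(−0.001928·196.3) ≈ 0.685.

0.685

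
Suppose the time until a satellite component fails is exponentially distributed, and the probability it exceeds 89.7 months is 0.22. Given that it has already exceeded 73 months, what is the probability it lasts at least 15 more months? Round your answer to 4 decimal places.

From e^(−λ·89.7) = 0.22, λ = −ln(0.22)/89.7 = 0.0168799.
Memoryless: P(X > 73+15 | X > 73) = P(X > 15) = e^(−0.0168799·15) ≈ 0.7763.

0.7763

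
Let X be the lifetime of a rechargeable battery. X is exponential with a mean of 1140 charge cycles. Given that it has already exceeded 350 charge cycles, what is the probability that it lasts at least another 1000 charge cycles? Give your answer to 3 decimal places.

0.416

The rate is λ = 1/1140 = 0.000877193 per charge cycle.
By the memoryless property, P(X > 350+1000 | X > 350) = P(X > 1000).
P(X > 1000) = e^(−0.87719) ≈ 0.416.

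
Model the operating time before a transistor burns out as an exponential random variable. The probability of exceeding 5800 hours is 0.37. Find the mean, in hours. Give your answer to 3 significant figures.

5830

e^(−λ·5800) = 0.37 ⇒ λ = −ln(0.37)/5800 = 0.000171423.
Mean = 1/λ = 5833.53 hours.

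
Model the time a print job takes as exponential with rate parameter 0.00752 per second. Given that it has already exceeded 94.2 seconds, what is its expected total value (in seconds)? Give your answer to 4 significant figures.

By memorylessness, E[X | X > 94.2] = 94.2 + 1/λ = 94.2 + 132.979 = 227.179 seconds.

227.2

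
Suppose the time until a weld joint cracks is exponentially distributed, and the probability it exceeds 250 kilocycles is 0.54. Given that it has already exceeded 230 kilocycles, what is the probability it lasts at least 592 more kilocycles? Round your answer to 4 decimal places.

0.2324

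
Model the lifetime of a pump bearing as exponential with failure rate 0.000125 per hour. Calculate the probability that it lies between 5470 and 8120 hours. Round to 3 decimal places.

P(5470 < X < 8120) = e^(−λ·5470) − e^(−λ·8120) = 0.50472 − 0.36240 ≈ 0.142.

0.142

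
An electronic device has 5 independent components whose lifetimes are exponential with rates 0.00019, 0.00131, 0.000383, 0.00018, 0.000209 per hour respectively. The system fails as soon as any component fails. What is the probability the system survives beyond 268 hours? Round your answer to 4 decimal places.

The time to first failure is exponential with rate Σλ = 0.00019 + 0.00131 + 0.000383 + 0.00018 + 0.000209 = 0.002272.
P(min > 268) = e^(−0.002272·268) = e^(−0.6089) ≈ 0.5440.

0.5440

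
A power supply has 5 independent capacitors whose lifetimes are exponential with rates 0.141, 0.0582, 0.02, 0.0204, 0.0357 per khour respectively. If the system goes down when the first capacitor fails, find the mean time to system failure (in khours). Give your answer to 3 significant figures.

3.63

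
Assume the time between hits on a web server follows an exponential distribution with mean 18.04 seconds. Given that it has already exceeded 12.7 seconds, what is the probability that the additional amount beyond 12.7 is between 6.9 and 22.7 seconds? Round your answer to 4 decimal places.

The rate is λ = 1/18.04 = 0.0554324 per second.
Memoryless: the residual past 12.7 is again Exp(λ).
P(6.9 < residual < 22.7) = e^(−λ·6.9) − e^(−λ·22.7) = 0.68217 − 0.28413 ≈ 0.3980.

0.3980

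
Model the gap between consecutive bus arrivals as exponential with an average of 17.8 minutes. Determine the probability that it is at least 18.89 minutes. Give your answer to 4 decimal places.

0.3460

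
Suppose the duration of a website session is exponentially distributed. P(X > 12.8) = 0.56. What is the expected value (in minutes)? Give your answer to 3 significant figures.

22.1

e^(−λ·12.8) = 0.56 ⇒ λ = −ln(0.56)/12.8 = 0.0452983.
Mean = 1/λ = 22.0759 minutes.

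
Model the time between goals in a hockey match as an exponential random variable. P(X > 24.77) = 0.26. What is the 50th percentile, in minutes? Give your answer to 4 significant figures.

e^(−λ·24.77) = 0.26 ⇒ λ = −ln(0.26)/24.77 = 0.0543833.
50th percentile: 1 − e^(−λt) = 0.5, t = −ln(0.5)/λ = 12.7456 minutes.

12.75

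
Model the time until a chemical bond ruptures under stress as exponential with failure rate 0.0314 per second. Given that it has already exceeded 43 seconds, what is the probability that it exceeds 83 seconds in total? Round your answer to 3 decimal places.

The exponential is memoryless, so the remaining time is again Exp(λ): the condition X > 43 is irrelevant.
P(X > 40) = e^(−1.256) ≈ 0.285.

0.285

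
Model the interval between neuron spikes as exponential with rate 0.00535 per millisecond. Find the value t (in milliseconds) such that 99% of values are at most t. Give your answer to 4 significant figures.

Set 1 − e^(−λt) = 0.99, so t = −ln(0.01)/λ = 4.6052/0.00535 ≈ 860.779 milliseconds.

860.8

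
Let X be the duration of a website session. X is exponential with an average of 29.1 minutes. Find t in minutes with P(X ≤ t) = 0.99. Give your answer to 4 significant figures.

134.0

The rate is λ = 1/29.1 = 0.0343643 per minute.
Set 1 − e^(−λt) = 0.99, so t = −ln(0.01)/λ = 4.6052/0.0343643 ≈ 134.01 minutes.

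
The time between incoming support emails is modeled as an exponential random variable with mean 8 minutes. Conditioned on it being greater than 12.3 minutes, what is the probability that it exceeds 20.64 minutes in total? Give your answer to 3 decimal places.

The rate is λ = 1/8 = 0.125 per minute.
P(X > s+t | X > s) = e^(−λ(s+t))/e^(−λs) = e^(−λt), independent of s = 12.3.
P(X > 8.34) = e^(−1.0425) ≈ 0.353.

0.353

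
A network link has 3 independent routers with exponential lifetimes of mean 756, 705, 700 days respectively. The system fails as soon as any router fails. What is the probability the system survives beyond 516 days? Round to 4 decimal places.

The first failure time is exponential with rate Σλ_i = 1/756 + 1/705 + 1/700 = 0.00416976 per day.
P(min > 516) = e^(−0.00416976·516) = e^(−2.1516) ≈ 0.1163.

0.1163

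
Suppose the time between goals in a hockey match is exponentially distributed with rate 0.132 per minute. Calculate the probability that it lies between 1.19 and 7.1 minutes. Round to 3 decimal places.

0.463

P(1.19 < X < 7.1) = e^(−λ·1.19) − e^(−λ·7.1) = 0.85464 − 0.39172 ≈ 0.463.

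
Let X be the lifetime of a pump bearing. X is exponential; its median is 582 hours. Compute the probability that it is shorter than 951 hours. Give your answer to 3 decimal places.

For an exponential, median = ln(2)/λ, so λ = ln 2 / 582 = 0.00119097 per hour.
P(X ≤ 951) = 1 − e^(−λ·951) = 1 − e^(−1.1326) ≈ 0.678.

0.678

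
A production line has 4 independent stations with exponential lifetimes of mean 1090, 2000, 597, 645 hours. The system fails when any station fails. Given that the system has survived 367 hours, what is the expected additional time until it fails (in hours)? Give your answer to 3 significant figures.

First-failure rate Σλ = 1/1090 + 1/2000 + 1/597 + 1/645 = 0.00464286.
By memorylessness the expected residual is 1/Σλ = 215.384 hours, regardless of the 367 already elapsed.

215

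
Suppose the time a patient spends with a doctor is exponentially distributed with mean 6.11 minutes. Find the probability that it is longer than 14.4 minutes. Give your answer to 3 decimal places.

The rate is λ = 1/6.11 = 0.163666 per minute.
P(X > 14.4) = e^(−λ·14.4) = e^(−2.3568) ≈ 0.095.

0.095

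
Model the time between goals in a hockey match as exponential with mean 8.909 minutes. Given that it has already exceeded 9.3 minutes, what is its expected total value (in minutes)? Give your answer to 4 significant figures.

18.21

The rate is λ = 1/8.909 = 0.112246 per minute.
By memorylessness, E[X | X > 9.3] = 9.3 + 1/λ = 9.3 + 8.909 = 18.209 minutes.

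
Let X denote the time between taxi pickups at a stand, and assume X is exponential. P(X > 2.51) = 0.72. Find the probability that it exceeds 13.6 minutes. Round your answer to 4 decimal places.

0.1686

e^(−λ·2.51) = 0.72 ⇒ λ = −ln(0.72)/2.51 = 0.130878.
P(X > 13.6) = e^(−0.130878·13.6) = e^(−1.7799) ≈ 0.1686.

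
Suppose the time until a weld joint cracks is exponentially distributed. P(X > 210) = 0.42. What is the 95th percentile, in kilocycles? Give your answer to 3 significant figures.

725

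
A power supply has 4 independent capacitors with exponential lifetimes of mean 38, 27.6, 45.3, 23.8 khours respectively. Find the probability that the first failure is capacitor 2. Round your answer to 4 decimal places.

0.2861

Rates: λ_i = 1/mean_i → 0.0263158, 0.0362319, 0.0220751, 0.0420168; Σλ = 0.12664.
P(capacitor 2 first) = λ_2/Σλ = 0.0362319/0.12664 ≈ 0.2861.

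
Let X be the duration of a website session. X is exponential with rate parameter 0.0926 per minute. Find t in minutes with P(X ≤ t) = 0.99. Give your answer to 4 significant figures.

Set 1 − e^(−λt) = 0.99, so t = −ln(0.01)/λ = 4.6052/0.0926 ≈ 49.7319 minutes.

49.73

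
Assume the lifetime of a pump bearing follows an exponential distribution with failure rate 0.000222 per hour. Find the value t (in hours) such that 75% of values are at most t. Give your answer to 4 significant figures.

6245

Set 1 − e^(−λt) = 0.75, so t = −ln(0.25)/λ = 1.3863/0.000222 ≈ 6244.57 hours.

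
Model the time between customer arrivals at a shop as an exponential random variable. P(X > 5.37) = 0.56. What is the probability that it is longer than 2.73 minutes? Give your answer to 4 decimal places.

e^(−λ·5.37) = 0.56 ⇒ λ = −ln(0.56)/5.37 = 0.107974.
P(X > 2.73) = e^(−0.107974·2.73) = e^(−0.29477) ≈ 0.7447.

0.7447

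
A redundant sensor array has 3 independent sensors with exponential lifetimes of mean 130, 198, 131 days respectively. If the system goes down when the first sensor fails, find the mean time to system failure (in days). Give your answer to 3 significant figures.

49.1

The first failure time is exponential with rate Σλ_i = 1/130 + 1/198 + 1/131 = 0.0203764 per day.
E[min] = 1/Σλ = 1/0.0203764 = 49.0764 days.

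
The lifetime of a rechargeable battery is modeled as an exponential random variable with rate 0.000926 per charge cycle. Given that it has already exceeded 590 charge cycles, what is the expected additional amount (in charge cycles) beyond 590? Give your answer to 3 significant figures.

1080

By memorylessness, the remaining amount past any threshold is again Exp(λ) with mean 1/λ = 1079.91 charge cycles.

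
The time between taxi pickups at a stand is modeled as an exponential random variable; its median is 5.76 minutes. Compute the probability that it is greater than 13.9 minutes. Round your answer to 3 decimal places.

0.188

For an exponential, median = ln(2)/λ, so λ = ln 2 / 5.76 = 0.120338 per minute.
P(X > 13.9) = e^(−λ·13.9) = e^(−1.6727) ≈ 0.188.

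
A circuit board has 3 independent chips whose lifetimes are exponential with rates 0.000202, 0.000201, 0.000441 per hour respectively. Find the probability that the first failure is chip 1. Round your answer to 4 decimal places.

The time to first failure is exponential with rate Σλ = 0.000202 + 0.000201 + 0.000441 = 0.000844.
P(chip 1 first) = λ_1/Σλ = 0.000202/0.000844 ≈ 0.2393.

0.2393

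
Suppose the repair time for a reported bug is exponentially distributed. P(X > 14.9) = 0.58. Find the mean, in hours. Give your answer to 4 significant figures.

27.35

e^(−λ·14.9) = 0.58 ⇒ λ = −ln(0.58)/14.9 = 0.0365589.
Mean = 1/λ = 27.3531 hours.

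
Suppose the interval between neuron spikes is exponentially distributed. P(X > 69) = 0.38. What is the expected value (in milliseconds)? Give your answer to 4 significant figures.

71.31

e^(−λ·69) = 0.38 ⇒ λ = −ln(0.38)/69 = 0.014023.
Mean = 1/λ = 71.3116 milliseconds.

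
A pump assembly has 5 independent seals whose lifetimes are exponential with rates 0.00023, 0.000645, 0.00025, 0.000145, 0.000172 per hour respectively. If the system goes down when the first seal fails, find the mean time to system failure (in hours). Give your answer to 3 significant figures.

The time to first failure is exponential with rate Σλ = 0.00023 + 0.000645 + 0.00025 + 0.000145 + 0.000172 = 0.001442.
E[min] = 1/Σλ = 1/0.001442 = 693.481 hours.

693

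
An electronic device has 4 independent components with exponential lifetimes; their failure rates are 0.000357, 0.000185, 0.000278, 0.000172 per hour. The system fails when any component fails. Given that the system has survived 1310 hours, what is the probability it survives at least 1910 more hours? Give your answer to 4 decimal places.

Time to first failure ~ Exp(Σλ) with Σλ = 0.000992.
By memorylessness, P(T > 1310+1910 | T > 1310) = P(T > 1910) = e^(−0.000992·1910) ≈ 0.1504.

0.1504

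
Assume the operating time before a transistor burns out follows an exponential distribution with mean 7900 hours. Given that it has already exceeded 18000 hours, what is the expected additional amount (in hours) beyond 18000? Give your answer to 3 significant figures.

7900

The rate is λ = 1/7900 = 0.000126582 per hour.
By memorylessness, the remaining amount past any threshold is again Exp(λ) with mean 1/λ = 7900 hours.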